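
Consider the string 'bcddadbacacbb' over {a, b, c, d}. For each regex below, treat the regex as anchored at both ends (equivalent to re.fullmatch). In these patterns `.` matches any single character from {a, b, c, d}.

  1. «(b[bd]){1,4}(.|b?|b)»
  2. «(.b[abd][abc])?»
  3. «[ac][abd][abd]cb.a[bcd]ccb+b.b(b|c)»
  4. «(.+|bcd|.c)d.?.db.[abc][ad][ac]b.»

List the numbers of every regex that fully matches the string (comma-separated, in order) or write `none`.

1 → no match
2 → no match
3 → no match
4 → match

4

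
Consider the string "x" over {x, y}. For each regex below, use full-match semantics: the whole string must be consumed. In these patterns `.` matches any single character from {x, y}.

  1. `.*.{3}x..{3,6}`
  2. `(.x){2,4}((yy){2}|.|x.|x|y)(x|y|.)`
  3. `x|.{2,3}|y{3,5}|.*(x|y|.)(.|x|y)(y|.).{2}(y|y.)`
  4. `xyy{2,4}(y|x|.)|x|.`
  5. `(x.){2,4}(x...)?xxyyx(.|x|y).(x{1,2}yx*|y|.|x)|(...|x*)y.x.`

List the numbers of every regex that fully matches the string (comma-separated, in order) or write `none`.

1 → no match
2 → no match
3 → match
4 → match
5 → no match

3, 4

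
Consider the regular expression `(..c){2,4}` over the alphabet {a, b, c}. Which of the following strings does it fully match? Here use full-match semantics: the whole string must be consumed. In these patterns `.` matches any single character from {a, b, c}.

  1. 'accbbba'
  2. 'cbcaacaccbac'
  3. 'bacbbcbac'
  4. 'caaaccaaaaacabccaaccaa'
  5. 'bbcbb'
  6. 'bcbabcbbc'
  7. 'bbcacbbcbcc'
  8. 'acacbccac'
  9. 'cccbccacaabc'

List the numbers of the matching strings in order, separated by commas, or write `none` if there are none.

1 → no match — must end with 'c'
2 → match
3 → match
4 → no match — must end with 'c'
5 → no match — must end with 'c'
6 → no match
7 → no match
8 → no match
9 → no match

2, 3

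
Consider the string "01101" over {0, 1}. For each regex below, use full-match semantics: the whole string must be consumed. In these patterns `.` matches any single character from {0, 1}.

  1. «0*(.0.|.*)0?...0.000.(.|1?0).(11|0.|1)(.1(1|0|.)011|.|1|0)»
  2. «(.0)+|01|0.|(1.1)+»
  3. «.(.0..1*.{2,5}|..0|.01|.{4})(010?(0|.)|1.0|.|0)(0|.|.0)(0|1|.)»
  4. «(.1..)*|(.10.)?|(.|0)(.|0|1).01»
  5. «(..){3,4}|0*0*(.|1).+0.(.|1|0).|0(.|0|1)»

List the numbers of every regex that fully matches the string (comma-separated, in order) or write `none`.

1 → no match
2 → no match
3 → no match
4 → match
5 → no match

4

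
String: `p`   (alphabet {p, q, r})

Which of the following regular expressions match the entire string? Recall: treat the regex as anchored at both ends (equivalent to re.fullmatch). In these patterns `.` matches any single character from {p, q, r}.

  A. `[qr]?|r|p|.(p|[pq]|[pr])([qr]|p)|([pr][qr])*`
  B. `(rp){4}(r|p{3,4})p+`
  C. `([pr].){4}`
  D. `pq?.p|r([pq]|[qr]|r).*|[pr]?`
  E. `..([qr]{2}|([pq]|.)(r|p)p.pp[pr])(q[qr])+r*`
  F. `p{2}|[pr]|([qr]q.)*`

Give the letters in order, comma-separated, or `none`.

A → match
B → no match — must start with `rp`
C → no match
D → match
E → no match
F → match

A, D, F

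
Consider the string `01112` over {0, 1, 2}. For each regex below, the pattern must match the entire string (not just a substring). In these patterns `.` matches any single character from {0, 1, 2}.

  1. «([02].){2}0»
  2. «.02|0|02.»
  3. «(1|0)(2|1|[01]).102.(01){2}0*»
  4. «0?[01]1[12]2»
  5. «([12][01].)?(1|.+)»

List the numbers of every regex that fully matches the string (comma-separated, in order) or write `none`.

4, 5

1 → no match — must end with `0`
2 → no match
3 → no match
4 → match
5 → match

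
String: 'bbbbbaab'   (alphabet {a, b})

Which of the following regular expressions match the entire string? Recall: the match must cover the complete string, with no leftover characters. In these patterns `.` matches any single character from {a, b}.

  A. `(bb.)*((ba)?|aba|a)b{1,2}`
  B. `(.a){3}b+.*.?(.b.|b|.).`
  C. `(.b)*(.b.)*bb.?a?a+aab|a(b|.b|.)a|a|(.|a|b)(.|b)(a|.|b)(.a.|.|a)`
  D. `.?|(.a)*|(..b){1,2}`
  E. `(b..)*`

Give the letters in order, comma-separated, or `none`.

A

A → match
B → no match
C → no match
D → no match
E → no match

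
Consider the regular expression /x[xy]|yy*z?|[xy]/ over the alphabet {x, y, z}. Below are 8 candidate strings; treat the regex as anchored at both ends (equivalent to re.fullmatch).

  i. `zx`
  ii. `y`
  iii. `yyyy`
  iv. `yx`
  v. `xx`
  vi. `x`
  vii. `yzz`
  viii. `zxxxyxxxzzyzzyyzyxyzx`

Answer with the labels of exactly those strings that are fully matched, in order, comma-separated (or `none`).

ii, iii, v, vi

i. `zx` → no match
ii. `y` → match
iii. `yyyy` → match
iv. `yx` → no match
v. `xx` → match
vi. `x` → match
vii. `yzz` → no match
viii → no match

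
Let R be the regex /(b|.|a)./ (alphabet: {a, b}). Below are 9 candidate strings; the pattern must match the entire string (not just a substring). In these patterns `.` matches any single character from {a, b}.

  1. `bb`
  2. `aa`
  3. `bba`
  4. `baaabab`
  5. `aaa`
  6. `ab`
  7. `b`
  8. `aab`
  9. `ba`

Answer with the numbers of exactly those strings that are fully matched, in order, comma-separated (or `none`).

1, 2, 6, 9

1 → match
2 → match
3 → no match
4 → no match
5 → no match
6 → match
7 → no match
8 → no match
9 → match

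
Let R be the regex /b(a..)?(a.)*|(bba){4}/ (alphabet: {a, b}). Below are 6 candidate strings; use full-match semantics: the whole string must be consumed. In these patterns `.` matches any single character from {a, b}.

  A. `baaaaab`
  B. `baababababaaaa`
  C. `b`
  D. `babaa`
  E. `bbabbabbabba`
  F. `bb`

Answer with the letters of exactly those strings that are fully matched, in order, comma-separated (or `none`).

A, B, C, D, E

A. `baaaaab` → match
B → match
C. `b` → match
D. `babaa` → match
E. `bbabbabbabba` → match
F. `bb` → no match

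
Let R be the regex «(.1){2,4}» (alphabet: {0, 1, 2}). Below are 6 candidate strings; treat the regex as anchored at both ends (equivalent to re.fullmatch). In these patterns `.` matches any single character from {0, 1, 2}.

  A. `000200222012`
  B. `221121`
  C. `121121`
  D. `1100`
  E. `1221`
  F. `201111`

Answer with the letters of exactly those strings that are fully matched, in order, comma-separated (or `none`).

A → no match — must end with `1`
B → no match
C → no match
D → no match — must end with `1`
E → no match
F → no match

none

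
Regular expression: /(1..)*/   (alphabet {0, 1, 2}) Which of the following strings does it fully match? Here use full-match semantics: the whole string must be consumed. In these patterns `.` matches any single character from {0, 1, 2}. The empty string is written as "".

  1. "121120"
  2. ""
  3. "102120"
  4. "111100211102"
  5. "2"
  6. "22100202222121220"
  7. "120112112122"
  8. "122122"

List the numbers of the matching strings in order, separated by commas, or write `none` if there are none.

1, 2, 3, 7, 8

1 → match
2 → match
3 → match
4 → no match
5 → no match
6 → no match
7 → match
8 → match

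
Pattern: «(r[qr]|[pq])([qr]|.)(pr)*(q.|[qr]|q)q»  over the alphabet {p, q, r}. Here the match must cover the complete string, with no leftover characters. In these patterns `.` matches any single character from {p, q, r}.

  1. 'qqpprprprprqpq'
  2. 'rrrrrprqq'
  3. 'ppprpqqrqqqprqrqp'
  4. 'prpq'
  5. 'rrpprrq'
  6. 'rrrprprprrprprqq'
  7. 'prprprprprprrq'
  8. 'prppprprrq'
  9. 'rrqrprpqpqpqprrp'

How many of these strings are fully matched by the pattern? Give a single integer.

2

1 → no match
2. 'rrrrrprqq' → no match
3 → no match — must end with 'q'
4. 'prpq' → no match
5. 'rrpprrq' → match
6 → no match
7 → match
8. 'prppprprrq' → no match
9 → no match — must end with 'q'
Total matched: 2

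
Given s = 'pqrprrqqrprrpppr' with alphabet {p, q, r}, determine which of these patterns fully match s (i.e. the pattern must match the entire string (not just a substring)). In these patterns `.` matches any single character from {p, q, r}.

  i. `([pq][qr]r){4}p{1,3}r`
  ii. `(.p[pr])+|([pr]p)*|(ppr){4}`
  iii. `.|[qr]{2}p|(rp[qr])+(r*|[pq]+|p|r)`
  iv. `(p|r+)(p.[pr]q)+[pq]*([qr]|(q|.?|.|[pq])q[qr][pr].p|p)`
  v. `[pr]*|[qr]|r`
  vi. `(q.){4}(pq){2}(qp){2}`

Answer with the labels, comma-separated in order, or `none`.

i → match
ii → no match
iii → no match
iv → no match
v → no match
vi → no match — must start with 'q'

i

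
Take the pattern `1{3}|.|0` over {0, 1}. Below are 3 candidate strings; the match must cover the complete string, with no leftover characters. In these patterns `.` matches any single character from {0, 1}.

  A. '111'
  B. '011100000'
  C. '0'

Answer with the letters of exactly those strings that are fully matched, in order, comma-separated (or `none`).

A → match
B → no match
C → match

A, C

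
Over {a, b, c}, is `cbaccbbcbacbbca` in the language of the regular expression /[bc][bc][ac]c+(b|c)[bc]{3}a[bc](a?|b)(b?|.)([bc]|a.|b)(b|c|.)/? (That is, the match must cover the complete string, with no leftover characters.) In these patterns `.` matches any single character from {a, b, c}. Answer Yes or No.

Yes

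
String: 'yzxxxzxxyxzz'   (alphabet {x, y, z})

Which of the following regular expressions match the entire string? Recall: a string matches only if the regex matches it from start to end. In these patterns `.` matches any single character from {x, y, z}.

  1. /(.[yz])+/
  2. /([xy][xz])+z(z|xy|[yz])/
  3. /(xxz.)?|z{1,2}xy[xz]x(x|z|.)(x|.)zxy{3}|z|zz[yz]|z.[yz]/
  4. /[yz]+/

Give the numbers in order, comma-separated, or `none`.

1 → no match
2 → match
3 → no match
4 → no match

2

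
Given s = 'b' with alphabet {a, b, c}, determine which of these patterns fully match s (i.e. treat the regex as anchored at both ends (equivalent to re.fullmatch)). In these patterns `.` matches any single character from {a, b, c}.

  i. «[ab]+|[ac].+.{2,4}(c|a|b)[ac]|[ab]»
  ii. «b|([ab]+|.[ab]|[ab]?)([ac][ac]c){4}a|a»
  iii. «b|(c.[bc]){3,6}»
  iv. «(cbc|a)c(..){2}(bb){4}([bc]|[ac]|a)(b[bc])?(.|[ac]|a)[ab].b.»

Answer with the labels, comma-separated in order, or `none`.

i, ii, iii

i → match
ii → match
iii → match
iv → no match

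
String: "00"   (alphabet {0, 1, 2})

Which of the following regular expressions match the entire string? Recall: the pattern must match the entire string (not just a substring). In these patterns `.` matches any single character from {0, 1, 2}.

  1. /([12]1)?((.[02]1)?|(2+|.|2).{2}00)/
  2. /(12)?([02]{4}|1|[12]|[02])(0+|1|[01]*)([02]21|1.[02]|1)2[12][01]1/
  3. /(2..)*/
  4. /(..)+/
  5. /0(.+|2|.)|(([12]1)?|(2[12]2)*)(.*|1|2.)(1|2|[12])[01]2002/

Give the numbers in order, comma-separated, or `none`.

4, 5

1 → no match
2 → no match — must end with "1"
3 → no match
4 → match
5 → match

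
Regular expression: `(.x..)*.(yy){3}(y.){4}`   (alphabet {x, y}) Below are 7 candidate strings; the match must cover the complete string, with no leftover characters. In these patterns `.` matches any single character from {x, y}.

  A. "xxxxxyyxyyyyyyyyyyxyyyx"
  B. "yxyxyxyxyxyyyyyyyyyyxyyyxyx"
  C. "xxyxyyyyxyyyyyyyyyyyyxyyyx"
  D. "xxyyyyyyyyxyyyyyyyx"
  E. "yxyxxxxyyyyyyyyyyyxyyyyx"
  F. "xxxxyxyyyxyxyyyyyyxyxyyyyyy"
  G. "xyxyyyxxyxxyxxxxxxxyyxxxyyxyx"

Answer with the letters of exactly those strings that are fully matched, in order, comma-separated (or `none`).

A → no match
B → match
C → no match
D → no match
E → no match
F → no match
G → no match

B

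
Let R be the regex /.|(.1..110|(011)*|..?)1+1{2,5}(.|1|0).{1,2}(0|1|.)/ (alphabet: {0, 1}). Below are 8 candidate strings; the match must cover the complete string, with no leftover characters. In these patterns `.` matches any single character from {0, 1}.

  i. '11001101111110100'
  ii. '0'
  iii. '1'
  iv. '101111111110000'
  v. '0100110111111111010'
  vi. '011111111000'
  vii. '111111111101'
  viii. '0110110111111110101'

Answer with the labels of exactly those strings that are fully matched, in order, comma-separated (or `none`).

i, ii, iii, iv, v, vi, vii, viii

i → match
ii → match
iii → match
iv → match
v → match
vi → match
vii → match
viii → match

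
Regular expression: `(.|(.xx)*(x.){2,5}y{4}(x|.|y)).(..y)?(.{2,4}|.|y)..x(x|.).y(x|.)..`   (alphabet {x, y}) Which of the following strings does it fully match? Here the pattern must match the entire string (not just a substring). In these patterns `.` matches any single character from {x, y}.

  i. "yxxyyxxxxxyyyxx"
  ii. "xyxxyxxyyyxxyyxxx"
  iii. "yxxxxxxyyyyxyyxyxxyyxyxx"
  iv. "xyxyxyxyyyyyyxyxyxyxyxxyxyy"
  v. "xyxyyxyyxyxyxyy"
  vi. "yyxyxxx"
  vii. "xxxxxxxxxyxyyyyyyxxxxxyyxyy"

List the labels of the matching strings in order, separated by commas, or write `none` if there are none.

i, ii, v

i → match
ii → match
iii → no match
iv → no match
v → match
vi → no match
vii → no match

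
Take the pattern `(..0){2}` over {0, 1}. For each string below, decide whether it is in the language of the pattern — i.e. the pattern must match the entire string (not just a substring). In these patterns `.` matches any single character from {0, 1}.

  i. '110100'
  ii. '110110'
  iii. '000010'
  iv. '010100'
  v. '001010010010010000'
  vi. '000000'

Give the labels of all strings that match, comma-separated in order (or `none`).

i. '110100' → match
ii. '110110' → match
iii. '000010' → match
iv. '010100' → match
v → no match
vi. '000000' → match

i, ii, iii, iv, vi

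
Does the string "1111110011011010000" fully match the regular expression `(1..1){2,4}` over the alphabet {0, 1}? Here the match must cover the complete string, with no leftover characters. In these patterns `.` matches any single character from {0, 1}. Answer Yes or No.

No

Every match must end with "1", but "1111110011011010000" does not.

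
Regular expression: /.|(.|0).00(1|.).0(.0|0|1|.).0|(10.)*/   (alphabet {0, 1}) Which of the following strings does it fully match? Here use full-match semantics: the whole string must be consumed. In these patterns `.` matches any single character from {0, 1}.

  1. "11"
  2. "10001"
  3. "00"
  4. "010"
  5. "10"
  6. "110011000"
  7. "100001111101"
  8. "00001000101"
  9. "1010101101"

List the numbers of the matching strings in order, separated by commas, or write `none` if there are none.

1 → no match
2 → no match
3 → no match
4 → no match
5 → no match
6 → no match
7 → no match
8 → no match
9 → no match

none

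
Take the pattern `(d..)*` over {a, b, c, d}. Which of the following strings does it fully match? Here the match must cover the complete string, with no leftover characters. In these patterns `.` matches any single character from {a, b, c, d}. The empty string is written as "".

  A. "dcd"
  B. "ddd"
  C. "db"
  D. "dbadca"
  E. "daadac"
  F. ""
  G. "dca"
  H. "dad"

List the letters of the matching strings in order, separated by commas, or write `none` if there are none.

A → match
B → match
C → no match
D → match
E → match
F → match
G → match
H → match

A, B, D, E, F, G, H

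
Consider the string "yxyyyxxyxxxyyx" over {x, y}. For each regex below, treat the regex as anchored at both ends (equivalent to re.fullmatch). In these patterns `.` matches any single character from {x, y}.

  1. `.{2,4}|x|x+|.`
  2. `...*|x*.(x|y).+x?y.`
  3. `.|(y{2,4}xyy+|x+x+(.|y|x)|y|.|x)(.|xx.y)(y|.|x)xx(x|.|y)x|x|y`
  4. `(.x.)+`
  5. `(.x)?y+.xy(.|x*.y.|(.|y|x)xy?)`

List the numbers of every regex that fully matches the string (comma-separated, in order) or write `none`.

1 → no match
2 → match
3 → no match
4 → no match
5 → match

2, 5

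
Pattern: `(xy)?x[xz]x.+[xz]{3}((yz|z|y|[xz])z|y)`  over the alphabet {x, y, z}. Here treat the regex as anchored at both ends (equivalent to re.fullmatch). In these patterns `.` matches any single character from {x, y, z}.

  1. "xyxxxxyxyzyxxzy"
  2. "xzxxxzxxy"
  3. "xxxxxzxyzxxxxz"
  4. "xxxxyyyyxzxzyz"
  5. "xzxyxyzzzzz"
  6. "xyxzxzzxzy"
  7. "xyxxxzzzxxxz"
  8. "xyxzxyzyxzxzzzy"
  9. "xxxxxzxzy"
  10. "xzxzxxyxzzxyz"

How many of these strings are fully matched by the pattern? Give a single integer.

10

1 → match
2. "xzxxxzxxy" → match
3 → match
4 → match
5. "xzxyxyzzzzz" → match
6. "xyxzxzzxzy" → match
7. "xyxxxzzzxxxz" → match
8 → match
9. "xxxxxzxzy" → match
10 → match
Total matched: 10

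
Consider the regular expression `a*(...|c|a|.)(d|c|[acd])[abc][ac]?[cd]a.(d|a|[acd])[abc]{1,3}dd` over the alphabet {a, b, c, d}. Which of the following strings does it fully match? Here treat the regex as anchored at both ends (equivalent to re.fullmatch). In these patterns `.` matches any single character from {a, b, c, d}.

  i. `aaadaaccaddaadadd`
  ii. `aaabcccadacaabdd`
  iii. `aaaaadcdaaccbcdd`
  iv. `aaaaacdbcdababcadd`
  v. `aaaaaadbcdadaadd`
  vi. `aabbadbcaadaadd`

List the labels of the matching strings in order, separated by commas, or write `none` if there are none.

ii, iii, iv, v, vi

i → no match
ii → match
iii → match
iv → match
v → match
vi → match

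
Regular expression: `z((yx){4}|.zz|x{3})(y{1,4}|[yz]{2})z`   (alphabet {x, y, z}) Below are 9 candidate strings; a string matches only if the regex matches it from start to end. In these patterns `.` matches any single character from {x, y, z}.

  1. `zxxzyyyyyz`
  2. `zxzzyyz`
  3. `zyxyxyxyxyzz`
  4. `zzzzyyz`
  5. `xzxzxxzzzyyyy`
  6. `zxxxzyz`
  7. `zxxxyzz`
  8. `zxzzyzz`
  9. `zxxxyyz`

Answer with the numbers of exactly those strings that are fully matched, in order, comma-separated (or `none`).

2, 3, 4, 6, 7, 8, 9

1. `zxxzyyyyyz` → no match
2. `zxzzyyz` → match
3. `zyxyxyxyxyzz` → match
4. `zzzzyyz` → match
5 → no match — must start with `z`
6. `zxxxzyz` → match
7. `zxxxyzz` → match
8. `zxzzyzz` → match
9. `zxxxyyz` → match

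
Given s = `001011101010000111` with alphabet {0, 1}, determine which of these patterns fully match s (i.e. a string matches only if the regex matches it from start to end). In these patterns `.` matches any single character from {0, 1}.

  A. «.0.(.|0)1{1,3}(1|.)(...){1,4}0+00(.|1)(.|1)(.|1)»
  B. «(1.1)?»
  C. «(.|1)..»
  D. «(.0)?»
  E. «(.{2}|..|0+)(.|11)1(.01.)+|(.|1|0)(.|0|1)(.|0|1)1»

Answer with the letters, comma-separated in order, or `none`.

A

A → match
B → no match
C → no match
D → no match
E → no match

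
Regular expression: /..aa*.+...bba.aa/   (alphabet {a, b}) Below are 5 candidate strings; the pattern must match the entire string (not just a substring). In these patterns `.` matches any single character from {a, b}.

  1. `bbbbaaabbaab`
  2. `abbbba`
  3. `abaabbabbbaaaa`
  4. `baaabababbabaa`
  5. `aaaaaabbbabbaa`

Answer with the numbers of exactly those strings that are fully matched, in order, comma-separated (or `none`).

1 → no match — must end with `aa`
2 → no match — must end with `aa`
3 → match
4 → match
5 → no match

3, 4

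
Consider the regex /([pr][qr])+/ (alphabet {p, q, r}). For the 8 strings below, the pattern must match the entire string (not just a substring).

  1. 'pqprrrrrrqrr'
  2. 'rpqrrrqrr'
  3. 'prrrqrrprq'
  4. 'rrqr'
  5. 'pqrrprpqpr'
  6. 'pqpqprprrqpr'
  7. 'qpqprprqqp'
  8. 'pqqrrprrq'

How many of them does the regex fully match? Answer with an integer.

1 → match
2 → no match
3 → no match
4 → no match
5 → match
6 → match
7 → no match
8 → no match
Total matched: 3

3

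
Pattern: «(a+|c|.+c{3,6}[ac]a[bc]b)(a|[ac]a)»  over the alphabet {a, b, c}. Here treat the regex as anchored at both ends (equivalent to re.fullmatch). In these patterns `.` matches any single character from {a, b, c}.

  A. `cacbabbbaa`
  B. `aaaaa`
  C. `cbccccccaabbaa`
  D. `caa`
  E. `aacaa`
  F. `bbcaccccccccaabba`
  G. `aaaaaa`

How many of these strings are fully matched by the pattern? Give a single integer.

5

A → no match
B → match
C → match
D → match
E → no match
F → match
G → match
Total matched: 5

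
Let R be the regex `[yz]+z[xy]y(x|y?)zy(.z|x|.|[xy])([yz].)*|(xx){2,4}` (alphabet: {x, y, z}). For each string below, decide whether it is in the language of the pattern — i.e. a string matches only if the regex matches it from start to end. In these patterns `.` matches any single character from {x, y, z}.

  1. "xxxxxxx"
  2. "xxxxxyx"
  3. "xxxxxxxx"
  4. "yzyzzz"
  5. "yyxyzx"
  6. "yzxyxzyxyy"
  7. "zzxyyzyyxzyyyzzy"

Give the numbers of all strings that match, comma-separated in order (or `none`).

1 → no match
2 → no match
3 → match
4 → no match
5 → no match
6 → match
7 → no match

3, 6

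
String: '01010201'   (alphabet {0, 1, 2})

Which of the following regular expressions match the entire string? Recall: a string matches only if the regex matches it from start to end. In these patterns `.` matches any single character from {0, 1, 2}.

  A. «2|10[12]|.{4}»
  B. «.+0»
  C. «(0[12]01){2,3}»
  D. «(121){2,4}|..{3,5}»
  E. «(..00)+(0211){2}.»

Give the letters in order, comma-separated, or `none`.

C

A → no match
B → no match — must end with '0'
C → match
D → no match
E → no match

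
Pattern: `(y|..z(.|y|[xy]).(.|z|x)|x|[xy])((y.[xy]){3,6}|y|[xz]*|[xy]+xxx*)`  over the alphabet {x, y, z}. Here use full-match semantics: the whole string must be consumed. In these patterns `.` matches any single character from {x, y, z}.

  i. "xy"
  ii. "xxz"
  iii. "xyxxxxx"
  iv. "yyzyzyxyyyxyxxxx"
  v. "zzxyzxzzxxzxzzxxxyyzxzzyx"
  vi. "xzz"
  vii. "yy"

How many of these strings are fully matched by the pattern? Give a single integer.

6

i → match
ii → match
iii → match
iv → match
v → no match
vi → match
vii → match
Total matched: 6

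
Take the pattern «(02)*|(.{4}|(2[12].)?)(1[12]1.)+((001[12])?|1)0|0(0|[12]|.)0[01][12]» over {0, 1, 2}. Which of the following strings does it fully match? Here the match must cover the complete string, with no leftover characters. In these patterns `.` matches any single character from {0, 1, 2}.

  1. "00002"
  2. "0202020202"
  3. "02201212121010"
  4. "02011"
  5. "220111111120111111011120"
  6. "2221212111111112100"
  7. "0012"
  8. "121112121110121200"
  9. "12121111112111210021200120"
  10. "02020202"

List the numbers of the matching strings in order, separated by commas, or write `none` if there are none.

1, 2, 3, 4, 10

1. "00002" → match
2. "0202020202" → match
3 → match
4. "02011" → match
5 → no match
6 → no match
7. "0012" → no match
8 → no match
9 → no match
10. "02020202" → match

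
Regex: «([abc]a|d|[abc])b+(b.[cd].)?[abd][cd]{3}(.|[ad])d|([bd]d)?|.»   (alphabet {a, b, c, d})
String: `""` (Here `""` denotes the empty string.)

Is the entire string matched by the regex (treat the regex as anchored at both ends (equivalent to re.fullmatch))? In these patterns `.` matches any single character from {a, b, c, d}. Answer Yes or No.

Yes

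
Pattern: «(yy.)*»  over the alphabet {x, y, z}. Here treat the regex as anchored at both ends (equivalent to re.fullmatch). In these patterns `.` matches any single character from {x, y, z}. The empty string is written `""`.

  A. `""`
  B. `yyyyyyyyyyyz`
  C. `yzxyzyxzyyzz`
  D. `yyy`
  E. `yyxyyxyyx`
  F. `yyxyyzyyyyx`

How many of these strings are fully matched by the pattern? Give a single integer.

4

A. `""` → match
B. `yyyyyyyyyyyz` → match
C. `yzxyzyxzyyzz` → no match
D. `yyy` → match
E. `yyxyyxyyx` → match
F. `yyxyyzyyyyx` → no match
Total matched: 4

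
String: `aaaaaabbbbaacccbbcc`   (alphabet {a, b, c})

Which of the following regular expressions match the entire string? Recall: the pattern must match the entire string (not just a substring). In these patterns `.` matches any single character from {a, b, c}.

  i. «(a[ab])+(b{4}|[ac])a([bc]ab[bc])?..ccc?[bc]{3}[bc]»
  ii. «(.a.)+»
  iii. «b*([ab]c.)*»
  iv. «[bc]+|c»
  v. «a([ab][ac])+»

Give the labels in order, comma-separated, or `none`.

i → match
ii → no match
iii → no match
iv → no match
v → no match

i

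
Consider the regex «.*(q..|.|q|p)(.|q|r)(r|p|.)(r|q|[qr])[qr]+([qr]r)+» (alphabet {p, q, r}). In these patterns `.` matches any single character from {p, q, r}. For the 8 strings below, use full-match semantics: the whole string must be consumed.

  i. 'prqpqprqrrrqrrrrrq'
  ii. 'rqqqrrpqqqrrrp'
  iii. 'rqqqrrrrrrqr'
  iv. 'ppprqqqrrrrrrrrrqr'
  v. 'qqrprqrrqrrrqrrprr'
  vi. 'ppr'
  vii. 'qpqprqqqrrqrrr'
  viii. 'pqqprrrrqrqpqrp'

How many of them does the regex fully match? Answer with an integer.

3

i → no match — must end with 'r'
ii → no match — must end with 'r'
iii → match
iv → match
v → no match
vi → no match
vii → match
viii → no match — must end with 'r'
Total matched: 3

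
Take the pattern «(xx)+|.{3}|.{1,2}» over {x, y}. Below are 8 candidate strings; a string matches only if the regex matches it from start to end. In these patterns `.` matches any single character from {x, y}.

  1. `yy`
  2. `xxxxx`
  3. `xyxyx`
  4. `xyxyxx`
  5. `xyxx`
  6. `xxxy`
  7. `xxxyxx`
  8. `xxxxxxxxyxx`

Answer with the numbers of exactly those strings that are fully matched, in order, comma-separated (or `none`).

1 → match
2 → no match
3 → no match
4 → no match
5 → no match
6 → no match
7 → no match
8 → no match

1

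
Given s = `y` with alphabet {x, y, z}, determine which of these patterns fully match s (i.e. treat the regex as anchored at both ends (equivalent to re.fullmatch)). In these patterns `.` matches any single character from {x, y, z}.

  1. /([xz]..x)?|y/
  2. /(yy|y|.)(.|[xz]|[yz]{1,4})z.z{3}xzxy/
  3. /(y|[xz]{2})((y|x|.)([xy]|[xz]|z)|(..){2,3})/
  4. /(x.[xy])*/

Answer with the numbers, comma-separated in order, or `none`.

1 → match
2 → no match — must end with `zxzxy`
3 → no match
4 → no match

1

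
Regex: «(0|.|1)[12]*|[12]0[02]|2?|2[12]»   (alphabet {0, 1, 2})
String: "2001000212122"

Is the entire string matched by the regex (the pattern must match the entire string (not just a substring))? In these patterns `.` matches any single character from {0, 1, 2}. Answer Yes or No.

No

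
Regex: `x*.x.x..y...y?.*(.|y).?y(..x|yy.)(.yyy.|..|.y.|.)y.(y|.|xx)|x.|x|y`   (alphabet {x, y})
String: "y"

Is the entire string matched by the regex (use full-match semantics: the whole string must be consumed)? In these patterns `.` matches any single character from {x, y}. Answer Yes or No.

Yes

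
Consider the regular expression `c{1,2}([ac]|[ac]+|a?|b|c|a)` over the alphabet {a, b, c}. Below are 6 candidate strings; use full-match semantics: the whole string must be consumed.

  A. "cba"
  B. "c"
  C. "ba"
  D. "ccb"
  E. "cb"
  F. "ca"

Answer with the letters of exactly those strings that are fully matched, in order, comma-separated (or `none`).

B, D, E, F

A → no match
B → match
C → no match — must start with "c"
D → match
E → match
F → match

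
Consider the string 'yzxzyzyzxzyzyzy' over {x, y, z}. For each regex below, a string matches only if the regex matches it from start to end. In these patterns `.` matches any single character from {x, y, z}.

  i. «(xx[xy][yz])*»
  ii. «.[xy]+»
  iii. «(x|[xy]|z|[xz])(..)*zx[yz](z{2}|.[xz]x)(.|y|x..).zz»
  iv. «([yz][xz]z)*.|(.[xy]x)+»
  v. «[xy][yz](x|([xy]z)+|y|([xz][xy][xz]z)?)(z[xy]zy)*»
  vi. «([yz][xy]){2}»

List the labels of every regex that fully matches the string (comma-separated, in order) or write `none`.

v

i → no match
ii → no match
iii → no match — must end with 'zz'
iv → no match
v → match
vi → no match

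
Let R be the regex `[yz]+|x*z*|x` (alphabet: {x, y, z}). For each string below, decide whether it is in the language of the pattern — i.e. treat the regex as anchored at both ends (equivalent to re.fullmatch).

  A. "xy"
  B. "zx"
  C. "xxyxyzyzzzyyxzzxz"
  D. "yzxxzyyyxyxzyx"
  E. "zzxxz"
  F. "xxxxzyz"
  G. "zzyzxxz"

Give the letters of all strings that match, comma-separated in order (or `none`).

A → no match
B → no match
C → no match
D → no match
E → no match
F → no match
G → no match

none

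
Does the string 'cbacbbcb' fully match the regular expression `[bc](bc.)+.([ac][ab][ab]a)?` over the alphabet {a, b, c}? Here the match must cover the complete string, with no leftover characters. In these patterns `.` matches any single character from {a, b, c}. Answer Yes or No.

No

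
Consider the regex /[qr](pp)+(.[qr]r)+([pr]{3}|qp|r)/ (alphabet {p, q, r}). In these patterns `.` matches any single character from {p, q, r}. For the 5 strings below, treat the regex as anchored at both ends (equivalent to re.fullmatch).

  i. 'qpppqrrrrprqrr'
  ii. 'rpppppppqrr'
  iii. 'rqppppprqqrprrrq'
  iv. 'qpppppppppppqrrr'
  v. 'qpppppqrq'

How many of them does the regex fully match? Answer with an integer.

1

i → no match
ii → match
iii → no match
iv → no match
v → no match
Total matched: 1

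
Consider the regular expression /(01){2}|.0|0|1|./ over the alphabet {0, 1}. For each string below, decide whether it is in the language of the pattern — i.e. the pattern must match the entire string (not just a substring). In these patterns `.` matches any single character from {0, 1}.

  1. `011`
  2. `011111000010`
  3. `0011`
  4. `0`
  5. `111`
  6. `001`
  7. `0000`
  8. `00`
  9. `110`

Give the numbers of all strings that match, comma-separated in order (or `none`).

4, 8

1 → no match
2 → no match
3 → no match
4 → match
5 → no match
6 → no match
7 → no match
8 → match
9 → no match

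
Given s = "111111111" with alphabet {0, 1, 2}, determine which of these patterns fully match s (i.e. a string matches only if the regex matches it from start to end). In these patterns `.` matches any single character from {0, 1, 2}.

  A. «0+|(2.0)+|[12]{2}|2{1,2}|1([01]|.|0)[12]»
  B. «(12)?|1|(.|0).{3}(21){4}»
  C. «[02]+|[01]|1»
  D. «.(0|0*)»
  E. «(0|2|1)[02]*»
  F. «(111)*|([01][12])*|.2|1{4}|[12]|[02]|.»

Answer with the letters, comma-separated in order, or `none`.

A → no match
B → no match
C → no match
D → no match
E → no match
F → match

F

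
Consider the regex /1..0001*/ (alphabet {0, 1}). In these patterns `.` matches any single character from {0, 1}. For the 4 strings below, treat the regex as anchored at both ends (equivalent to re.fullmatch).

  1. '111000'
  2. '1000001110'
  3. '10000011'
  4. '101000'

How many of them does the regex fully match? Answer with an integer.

3

1. '111000' → match
2. '1000001110' → no match
3. '10000011' → match
4. '101000' → match
Total matched: 3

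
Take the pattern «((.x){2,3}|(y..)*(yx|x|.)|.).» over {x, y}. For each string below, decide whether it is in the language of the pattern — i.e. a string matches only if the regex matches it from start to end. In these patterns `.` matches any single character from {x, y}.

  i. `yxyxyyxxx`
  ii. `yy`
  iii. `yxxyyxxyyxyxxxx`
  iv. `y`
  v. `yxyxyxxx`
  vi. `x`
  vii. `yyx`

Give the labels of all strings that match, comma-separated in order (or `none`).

ii

i → no match
ii → match
iii → no match
iv → no match
v → no match
vi → no match
vii → no match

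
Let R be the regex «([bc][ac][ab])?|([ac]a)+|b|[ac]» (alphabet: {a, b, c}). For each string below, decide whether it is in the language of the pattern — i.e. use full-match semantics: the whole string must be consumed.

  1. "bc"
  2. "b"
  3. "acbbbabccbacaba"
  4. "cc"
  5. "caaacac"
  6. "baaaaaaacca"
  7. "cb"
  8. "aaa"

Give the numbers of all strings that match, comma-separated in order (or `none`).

1 → no match
2 → match
3 → no match
4 → no match
5 → no match
6 → no match
7 → no match
8 → no match

2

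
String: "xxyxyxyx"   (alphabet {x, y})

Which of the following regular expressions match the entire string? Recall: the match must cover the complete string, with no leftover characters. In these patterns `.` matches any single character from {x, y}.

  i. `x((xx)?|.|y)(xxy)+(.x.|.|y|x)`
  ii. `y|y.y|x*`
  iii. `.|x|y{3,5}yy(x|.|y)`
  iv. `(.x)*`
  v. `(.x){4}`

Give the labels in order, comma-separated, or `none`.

i → no match
ii → no match
iii → no match
iv → match
v → match

iv, v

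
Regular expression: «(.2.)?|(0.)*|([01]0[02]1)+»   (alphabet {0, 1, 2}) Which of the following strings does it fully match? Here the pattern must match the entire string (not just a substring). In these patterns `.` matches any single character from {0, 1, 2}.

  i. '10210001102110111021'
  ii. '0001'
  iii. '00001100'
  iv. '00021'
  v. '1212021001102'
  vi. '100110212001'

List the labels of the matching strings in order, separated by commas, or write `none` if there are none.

i → no match
ii → match
iii → no match
iv → no match
v → no match
vi → no match

ii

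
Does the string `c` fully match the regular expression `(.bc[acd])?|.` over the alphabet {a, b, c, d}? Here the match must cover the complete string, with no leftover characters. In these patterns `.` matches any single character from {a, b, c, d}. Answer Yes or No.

Yes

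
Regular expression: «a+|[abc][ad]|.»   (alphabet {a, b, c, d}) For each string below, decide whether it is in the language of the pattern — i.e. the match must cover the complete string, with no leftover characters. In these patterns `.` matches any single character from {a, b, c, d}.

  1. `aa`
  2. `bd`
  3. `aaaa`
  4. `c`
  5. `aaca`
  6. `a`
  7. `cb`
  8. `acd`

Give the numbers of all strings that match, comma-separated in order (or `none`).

1, 2, 3, 4, 6

1 → match
2 → match
3 → match
4 → match
5 → no match
6 → match
7 → no match
8 → no match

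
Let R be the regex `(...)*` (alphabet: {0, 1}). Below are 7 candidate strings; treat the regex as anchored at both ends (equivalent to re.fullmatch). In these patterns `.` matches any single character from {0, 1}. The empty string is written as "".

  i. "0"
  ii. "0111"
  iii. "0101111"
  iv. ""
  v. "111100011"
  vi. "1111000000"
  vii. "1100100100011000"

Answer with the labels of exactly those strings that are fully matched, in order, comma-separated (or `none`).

iv, v

i → no match
ii → no match
iii → no match
iv → match
v → match
vi → no match
vii → no match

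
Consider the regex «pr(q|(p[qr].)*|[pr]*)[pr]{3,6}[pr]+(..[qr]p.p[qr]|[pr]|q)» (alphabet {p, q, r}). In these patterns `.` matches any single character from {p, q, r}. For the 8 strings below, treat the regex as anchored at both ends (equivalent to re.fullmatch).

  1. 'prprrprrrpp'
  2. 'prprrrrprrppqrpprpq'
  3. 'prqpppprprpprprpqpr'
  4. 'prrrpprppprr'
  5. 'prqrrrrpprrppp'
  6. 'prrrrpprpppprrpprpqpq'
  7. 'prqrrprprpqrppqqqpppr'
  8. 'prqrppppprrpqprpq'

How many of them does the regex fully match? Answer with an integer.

6

1 → match
2 → no match
3 → match
4 → match
5 → match
6 → match
7 → no match
8 → match
Total matched: 6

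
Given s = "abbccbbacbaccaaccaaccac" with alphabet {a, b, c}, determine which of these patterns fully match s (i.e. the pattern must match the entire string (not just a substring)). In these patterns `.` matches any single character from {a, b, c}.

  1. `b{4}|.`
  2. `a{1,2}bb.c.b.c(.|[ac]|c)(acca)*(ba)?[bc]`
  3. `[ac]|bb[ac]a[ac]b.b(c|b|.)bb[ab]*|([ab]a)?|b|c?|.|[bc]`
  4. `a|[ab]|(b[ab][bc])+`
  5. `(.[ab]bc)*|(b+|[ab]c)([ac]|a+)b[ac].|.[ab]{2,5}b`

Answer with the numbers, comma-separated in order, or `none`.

2

1 → no match
2 → match
3 → no match
4 → no match
5 → no match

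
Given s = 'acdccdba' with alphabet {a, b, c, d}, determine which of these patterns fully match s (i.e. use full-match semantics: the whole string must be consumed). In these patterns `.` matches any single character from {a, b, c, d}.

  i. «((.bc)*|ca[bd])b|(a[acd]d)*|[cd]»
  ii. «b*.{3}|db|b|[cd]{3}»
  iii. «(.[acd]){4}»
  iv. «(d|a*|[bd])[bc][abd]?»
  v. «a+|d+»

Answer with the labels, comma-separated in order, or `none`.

iii

i → no match
ii → no match
iii → match
iv → no match
v → no match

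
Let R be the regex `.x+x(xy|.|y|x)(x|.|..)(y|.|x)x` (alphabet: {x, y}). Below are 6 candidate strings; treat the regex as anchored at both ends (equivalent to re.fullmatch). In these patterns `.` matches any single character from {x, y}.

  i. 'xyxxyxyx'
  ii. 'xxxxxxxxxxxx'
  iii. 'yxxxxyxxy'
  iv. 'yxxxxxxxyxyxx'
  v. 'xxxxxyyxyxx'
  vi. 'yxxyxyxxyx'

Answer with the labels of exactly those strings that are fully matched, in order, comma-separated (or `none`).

ii, iv

i → no match
ii → match
iii → no match — must end with 'x'
iv → match
v → no match
vi → no match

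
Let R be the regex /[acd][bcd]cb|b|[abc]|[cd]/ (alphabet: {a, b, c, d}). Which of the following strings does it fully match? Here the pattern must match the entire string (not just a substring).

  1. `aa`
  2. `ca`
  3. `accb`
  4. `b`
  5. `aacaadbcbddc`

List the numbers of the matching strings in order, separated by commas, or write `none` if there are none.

3, 4

1. `aa` → no match
2. `ca` → no match
3. `accb` → match
4. `b` → match
5. `aacaadbcbddc` → no match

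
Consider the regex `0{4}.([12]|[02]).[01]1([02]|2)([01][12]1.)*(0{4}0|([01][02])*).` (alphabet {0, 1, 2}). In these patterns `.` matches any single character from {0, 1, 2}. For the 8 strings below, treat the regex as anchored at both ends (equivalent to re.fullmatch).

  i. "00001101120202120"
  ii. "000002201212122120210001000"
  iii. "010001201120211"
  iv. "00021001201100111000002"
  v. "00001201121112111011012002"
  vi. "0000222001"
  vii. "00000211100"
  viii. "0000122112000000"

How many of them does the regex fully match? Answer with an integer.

i → match
ii → no match
iii → no match
iv → no match
v → no match
vi → no match
vii → match
viii → match
Total matched: 3

3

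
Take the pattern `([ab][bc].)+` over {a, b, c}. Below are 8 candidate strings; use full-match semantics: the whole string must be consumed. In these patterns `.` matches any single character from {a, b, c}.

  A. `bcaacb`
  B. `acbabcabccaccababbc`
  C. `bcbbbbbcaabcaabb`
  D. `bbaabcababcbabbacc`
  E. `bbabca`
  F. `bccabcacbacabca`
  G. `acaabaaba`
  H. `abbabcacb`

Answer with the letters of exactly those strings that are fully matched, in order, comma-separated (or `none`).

A, D, E, F, G, H

A. `bcaacb` → match
B → no match
C → no match
D → match
E. `bbabca` → match
F → match
G. `acaabaaba` → match
H. `abbabcacb` → match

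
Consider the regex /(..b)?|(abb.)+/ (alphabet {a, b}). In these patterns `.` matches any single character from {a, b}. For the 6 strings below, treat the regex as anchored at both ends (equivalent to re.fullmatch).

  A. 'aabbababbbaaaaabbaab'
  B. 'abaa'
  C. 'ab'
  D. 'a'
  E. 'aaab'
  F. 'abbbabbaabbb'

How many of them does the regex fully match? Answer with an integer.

1

A → no match
B. 'abaa' → no match
C. 'ab' → no match
D. 'a' → no match
E. 'aaab' → no match
F. 'abbbabbaabbb' → match
Total matched: 1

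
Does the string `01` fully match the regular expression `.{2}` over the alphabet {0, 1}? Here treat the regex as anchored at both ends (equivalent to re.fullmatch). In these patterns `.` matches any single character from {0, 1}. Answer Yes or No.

Yes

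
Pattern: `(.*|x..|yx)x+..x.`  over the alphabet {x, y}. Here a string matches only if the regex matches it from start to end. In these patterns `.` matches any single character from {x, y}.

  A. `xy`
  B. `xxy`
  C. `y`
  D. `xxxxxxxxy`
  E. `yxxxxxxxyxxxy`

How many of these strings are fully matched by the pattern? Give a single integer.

1

A → no match
B → no match
C → no match
D → match
E → no match
Total matched: 1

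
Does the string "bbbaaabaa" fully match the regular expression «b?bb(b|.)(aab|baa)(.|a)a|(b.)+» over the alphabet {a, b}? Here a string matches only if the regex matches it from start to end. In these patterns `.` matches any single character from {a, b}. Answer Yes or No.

Yes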